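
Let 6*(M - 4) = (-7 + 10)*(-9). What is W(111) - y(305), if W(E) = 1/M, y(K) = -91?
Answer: 89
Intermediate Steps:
M = -1/2 (M = 4 + ((-7 + 10)*(-9))/6 = 4 + (3*(-9))/6 = 4 + (1/6)*(-27) = 4 - 9/2 = -1/2 ≈ -0.50000)
W(E) = -2 (W(E) = 1/(-1/2) = -2)
W(111) - y(305) = -2 - 1*(-91) = -2 + 91 = 89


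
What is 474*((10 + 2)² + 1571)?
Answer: 812910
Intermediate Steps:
474*((10 + 2)² + 1571) = 474*(12² + 1571) = 474*(144 + 1571) = 474*1715 = 812910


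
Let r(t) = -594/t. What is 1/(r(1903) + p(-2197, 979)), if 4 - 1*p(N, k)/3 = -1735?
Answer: 173/902487 ≈ 0.00019169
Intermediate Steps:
p(N, k) = 5217 (p(N, k) = 12 - 3*(-1735) = 12 + 5205 = 5217)
1/(r(1903) + p(-2197, 979)) = 1/(-594/1903 + 5217) = 1/(-594*1/1903 + 5217) = 1/(-54/173 + 5217) = 1/(902487/173) = 173/902487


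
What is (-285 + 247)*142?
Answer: -5396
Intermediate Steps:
(-285 + 247)*142 = -38*142 = -5396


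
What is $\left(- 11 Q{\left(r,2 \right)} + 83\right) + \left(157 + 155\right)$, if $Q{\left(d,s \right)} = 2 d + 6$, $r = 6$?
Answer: $197$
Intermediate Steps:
$Q{\left(d,s \right)} = 6 + 2 d$
$\left(- 11 Q{\left(r,2 \right)} + 83\right) + \left(157 + 155\right) = \left(- 11 \left(6 + 2 \cdot 6\right) + 83\right) + \left(157 + 155\right) = \left(- 11 \left(6 + 12\right) + 83\right) + 312 = \left(\left(-11\right) 18 + 83\right) + 312 = \left(-198 + 83\right) + 312 = -115 + 312 = 197$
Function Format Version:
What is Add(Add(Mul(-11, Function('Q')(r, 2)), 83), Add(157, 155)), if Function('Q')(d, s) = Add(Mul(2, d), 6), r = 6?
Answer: 197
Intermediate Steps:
Function('Q')(d, s) = Add(6, Mul(2, d))
Add(Add(Mul(-11, Function('Q')(r, 2)), 83), Add(157, 155)) = Add(Add(Mul(-11, Add(6, Mul(2, 6))), 83), Add(157, 155)) = Add(Add(Mul(-11, Add(6, 12)), 83), 312) = Add(Add(Mul(-11, 18), 83), 312) = Add(Add(-198, 83), 312) = Add(-115, 312) = 197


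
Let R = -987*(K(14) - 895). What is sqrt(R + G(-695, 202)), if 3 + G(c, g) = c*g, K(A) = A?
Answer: sqrt(729154) ≈ 853.91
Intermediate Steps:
G(c, g) = -3 + c*g
R = 869547 (R = -987*(14 - 895) = -987*(-881) = 869547)
sqrt(R + G(-695, 202)) = sqrt(869547 + (-3 - 695*202)) = sqrt(869547 + (-3 - 140390)) = sqrt(869547 - 140393) = sqrt(729154)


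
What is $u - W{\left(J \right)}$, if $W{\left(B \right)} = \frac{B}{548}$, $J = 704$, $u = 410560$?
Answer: $\frac{56246544}{137} \approx 4.1056 \cdot 10^{5}$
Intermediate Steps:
$W{\left(B \right)} = \frac{B}{548}$ ($W{\left(B \right)} = B \frac{1}{548} = \frac{B}{548}$)
$u - W{\left(J \right)} = 410560 - \frac{1}{548} \cdot 704 = 410560 - \frac{176}{137} = \frac{56246544}{137}$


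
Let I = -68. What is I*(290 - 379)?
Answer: 6052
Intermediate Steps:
I*(290 - 379) = -68*(290 - 379) = -68*(-89) = 6052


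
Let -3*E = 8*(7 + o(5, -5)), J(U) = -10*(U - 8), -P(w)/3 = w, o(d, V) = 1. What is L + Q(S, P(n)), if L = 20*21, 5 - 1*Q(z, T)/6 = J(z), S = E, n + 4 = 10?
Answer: -1310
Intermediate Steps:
n = 6 (n = -4 + 10 = 6)
P(w) = -3*w
J(U) = 80 - 10*U (J(U) = -10*(-8 + U) = 80 - 10*U)
E = -64/3 (E = -8*(7 + 1)/3 = -8*8/3 = -⅓*64 = -64/3 ≈ -21.333)
S = -64/3 ≈ -21.333
Q(z, T) = -450 + 60*z (Q(z, T) = 30 - 6*(80 - 10*z) = 30 + (-480 + 60*z) = -450 + 60*z)
L = 420
L + Q(S, P(n)) = 420 + (-450 + 60*(-64/3)) = 420 + (-450 - 1280) = 420 - 1730 = -1310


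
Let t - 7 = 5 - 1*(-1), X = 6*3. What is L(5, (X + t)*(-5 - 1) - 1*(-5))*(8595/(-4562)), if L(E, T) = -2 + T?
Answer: 1572885/4562 ≈ 344.78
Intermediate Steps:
X = 18
t = 13 (t = 7 + (5 - 1*(-1)) = 7 + (5 + 1) = 7 + 6 = 13)
L(5, (X + t)*(-5 - 1) - 1*(-5))*(8595/(-4562)) = (-2 + ((18 + 13)*(-5 - 1) - 1*(-5)))*(8595/(-4562)) = (-2 + (31*(-6) + 5))*(8595*(-1/4562)) = (-2 + (-186 + 5))*(-8595/4562) = (-2 - 181)*(-8595/4562) = -183*(-8595/4562) = 1572885/4562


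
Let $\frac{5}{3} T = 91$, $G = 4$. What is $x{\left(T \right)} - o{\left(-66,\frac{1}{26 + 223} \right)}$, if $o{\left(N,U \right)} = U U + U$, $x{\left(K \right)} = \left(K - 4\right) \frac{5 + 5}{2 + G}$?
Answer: $\frac{5228501}{62001} \approx 84.329$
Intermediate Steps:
$T = \frac{273}{5}$ ($T = \frac{3}{5} \cdot 91 = \frac{273}{5} \approx 54.6$)
$x{\left(K \right)} = - \frac{20}{3} + \frac{5 K}{3}$ ($x{\left(K \right)} = \left(K - 4\right) \frac{5 + 5}{2 + 4} = \left(-4 + K\right) \frac{10}{6} = \left(-4 + K\right) 10 \cdot \frac{1}{6} = \left(-4 + K\right) \frac{5}{3} = - \frac{20}{3} + \frac{5 K}{3}$)
$o{\left(N,U \right)} = U + U^{2}$ ($o{\left(N,U \right)} = U^{2} + U = U + U^{2}$)
$x{\left(T \right)} - o{\left(-66,\frac{1}{26 + 223} \right)} = \left(- \frac{20}{3} + \frac{5}{3} \cdot \frac{273}{5}\right) - \frac{1 + \frac{1}{26 + 223}}{26 + 223} = \left(- \frac{20}{3} + 91\right) - \frac{1 + \frac{1}{249}}{249} = \frac{253}{3} - \frac{1 + \frac{1}{249}}{249} = \frac{253}{3} - \frac{1}{249} \cdot \frac{250}{249} = \frac{253}{3} - \frac{250}{62001} = \frac{5228501}{62001}$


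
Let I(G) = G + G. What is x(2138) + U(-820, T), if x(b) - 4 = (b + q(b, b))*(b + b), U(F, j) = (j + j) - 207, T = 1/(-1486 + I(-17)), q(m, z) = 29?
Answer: 7042075639/760 ≈ 9.2659e+6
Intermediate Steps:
I(G) = 2*G
T = -1/1520 (T = 1/(-1486 + 2*(-17)) = 1/(-1486 - 34) = 1/(-1520) = -1/1520 ≈ -0.00065789)
U(F, j) = -207 + 2*j (U(F, j) = 2*j - 207 = -207 + 2*j)
x(b) = 4 + 2*b*(29 + b) (x(b) = 4 + (b + 29)*(b + b) = 4 + (29 + b)*(2*b) = 4 + 2*b*(29 + b))
x(2138) + U(-820, T) = (4 + 2*2138**2 + 58*2138) + (-207 + 2*(-1/1520)) = (4 + 2*4571044 + 124004) + (-207 - 1/760) = (4 + 9142088 + 124004) - 157321/760 = 9266096 - 157321/760 = 7042075639/760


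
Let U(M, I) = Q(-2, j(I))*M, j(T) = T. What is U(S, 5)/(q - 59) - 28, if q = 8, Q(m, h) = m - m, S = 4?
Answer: -28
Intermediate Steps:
Q(m, h) = 0
U(M, I) = 0 (U(M, I) = 0*M = 0)
U(S, 5)/(q - 59) - 28 = 0/(8 - 59) - 28 = 0/(-51) - 28 = 0*(-1/51) - 28 = 0 - 28 = -28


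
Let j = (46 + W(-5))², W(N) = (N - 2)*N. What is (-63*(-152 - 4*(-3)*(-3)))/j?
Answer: 1316/729 ≈ 1.8052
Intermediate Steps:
W(N) = N*(-2 + N) (W(N) = (-2 + N)*N = N*(-2 + N))
j = 6561 (j = (46 - 5*(-2 - 5))² = (46 - 5*(-7))² = (46 + 35)² = 81² = 6561)
(-63*(-152 - 4*(-3)*(-3)))/j = -63*(-152 - 4*(-3)*(-3))/6561 = -63*(-152 - 2*(-6)*(-3))*(1/6561) = -63*(-152 + 12*(-3))*(1/6561) = -63*(-152 - 36)*(1/6561) = -63*(-188)*(1/6561) = 11844*(1/6561) = 1316/729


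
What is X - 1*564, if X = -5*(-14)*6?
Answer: -144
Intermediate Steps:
X = 420 (X = 70*6 = 420)
X - 1*564 = 420 - 1*564 = 420 - 564 = -144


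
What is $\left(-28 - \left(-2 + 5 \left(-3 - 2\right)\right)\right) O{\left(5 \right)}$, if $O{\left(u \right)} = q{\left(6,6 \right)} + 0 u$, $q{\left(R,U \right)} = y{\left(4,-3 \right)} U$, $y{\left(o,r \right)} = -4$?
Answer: $24$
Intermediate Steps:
$q{\left(R,U \right)} = - 4 U$
$O{\left(u \right)} = -24$ ($O{\left(u \right)} = \left(-4\right) 6 + 0 u = -24 + 0 = -24$)
$\left(-28 - \left(-2 + 5 \left(-3 - 2\right)\right)\right) O{\left(5 \right)} = \left(-28 - \left(-2 + 5 \left(-3 - 2\right)\right)\right) \left(-24\right) = \left(-28 + \left(2 - -25\right)\right) \left(-24\right) = \left(-28 + \left(2 + 25\right)\right) \left(-24\right) = \left(-28 + 27\right) \left(-24\right) = \left(-1\right) \left(-24\right) = 24$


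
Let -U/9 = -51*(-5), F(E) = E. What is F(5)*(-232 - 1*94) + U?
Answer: -3925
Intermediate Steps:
U = -2295 (U = -(-459)*(-5) = -9*255 = -2295)
F(5)*(-232 - 1*94) + U = 5*(-232 - 1*94) - 2295 = 5*(-232 - 94) - 2295 = 5*(-326) - 2295 = -1630 - 2295 = -3925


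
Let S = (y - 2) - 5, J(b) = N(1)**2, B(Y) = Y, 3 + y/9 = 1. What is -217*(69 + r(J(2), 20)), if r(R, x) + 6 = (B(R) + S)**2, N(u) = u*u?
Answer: -138663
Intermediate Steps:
y = -18 (y = -27 + 9*1 = -27 + 9 = -18)
N(u) = u**2
J(b) = 1 (J(b) = (1**2)**2 = 1**2 = 1)
S = -25 (S = (-18 - 2) - 5 = -20 - 5 = -25)
r(R, x) = -6 + (-25 + R)**2 (r(R, x) = -6 + (R - 25)**2 = -6 + (-25 + R)**2)
-217*(69 + r(J(2), 20)) = -217*(69 + (-6 + (-25 + 1)**2)) = -217*(69 + (-6 + (-24)**2)) = -217*(69 + (-6 + 576)) = -217*(69 + 570) = -217*639 = -138663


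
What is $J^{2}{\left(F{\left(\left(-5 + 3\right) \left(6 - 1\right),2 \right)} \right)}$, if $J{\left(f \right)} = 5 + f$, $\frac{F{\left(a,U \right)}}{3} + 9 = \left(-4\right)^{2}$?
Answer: $676$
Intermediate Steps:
$F{\left(a,U \right)} = 21$ ($F{\left(a,U \right)} = -27 + 3 \left(-4\right)^{2} = -27 + 3 \cdot 16 = -27 + 48 = 21$)
$J^{2}{\left(F{\left(\left(-5 + 3\right) \left(6 - 1\right),2 \right)} \right)} = \left(5 + 21\right)^{2} = 26^{2} = 676$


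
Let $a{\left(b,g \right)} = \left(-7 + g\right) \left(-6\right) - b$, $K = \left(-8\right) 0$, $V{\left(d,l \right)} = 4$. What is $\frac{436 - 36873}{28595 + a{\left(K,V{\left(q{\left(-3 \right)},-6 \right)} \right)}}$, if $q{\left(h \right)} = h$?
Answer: $- \frac{36437}{28613} \approx -1.2734$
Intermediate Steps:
$K = 0$
$a{\left(b,g \right)} = 42 - b - 6 g$ ($a{\left(b,g \right)} = \left(42 - 6 g\right) - b = 42 - b - 6 g$)
$\frac{436 - 36873}{28595 + a{\left(K,V{\left(q{\left(-3 \right)},-6 \right)} \right)}} = \frac{436 - 36873}{28595 - -18} = - \frac{36437}{28595 + \left(42 + 0 - 24\right)} = - \frac{36437}{28595 + 18} = - \frac{36437}{28613}$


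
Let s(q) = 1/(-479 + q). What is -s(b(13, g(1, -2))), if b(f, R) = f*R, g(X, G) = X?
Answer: 1/466 ≈ 0.0021459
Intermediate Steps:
b(f, R) = R*f
-s(b(13, g(1, -2))) = -1/(-479 + 1*13) = -1/(-479 + 13) = -1/(-466) = -1*(-1/466) = 1/466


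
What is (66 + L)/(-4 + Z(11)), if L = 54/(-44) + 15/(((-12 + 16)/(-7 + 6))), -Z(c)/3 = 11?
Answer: -2685/1628 ≈ -1.6493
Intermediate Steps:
Z(c) = -33 (Z(c) = -3*11 = -33)
L = -219/44 (L = 54*(-1/44) + 15/((4/(-1))) = -27/22 + 15/((4*(-1))) = -27/22 + 15/(-4) = -27/22 + 15*(-¼) = -27/22 - 15/4 = -219/44 ≈ -4.9773)
(66 + L)/(-4 + Z(11)) = (66 - 219/44)/(-4 - 33) = (2685/44)/(-37) = (2685/44)*(-1/37) = -2685/1628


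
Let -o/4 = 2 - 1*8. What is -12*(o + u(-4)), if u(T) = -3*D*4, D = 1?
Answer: -144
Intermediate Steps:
o = 24 (o = -4*(2 - 1*8) = -4*(2 - 8) = -4*(-6) = 24)
u(T) = -12 (u(T) = -3*1*4 = -3*4 = -12)
-12*(o + u(-4)) = -12*(24 - 12) = -12*12 = -144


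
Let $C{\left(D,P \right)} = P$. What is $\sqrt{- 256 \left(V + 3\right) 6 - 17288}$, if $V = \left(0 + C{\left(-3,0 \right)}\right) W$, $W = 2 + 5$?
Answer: $2 i \sqrt{5474} \approx 147.97 i$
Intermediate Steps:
$W = 7$
$V = 0$ ($V = \left(0 + 0\right) 7 = 0 \cdot 7 = 0$)
$\sqrt{- 256 \left(V + 3\right) 6 - 17288} = \sqrt{- 256 \left(0 + 3\right) 6 - 17288} = \sqrt{- 256 \cdot 3 \cdot 6 - 17288} = \sqrt{\left(-256\right) 18 - 17288} = \sqrt{-4608 - 17288} = \sqrt{-21896} = 2 i \sqrt{5474}$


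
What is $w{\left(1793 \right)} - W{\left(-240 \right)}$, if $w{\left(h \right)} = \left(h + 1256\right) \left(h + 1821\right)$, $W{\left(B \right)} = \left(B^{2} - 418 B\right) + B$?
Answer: $10861406$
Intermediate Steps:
$W{\left(B \right)} = B^{2} - 417 B$
$w{\left(h \right)} = \left(1256 + h\right) \left(1821 + h\right)$
$w{\left(1793 \right)} - W{\left(-240 \right)} = \left(2287176 + 1793^{2} + 3077 \cdot 1793\right) - - 240 \left(-417 - 240\right) = \left(2287176 + 3214849 + 5517061\right) - \left(-240\right) \left(-657\right) = 11019086 - 157680 = 10861406$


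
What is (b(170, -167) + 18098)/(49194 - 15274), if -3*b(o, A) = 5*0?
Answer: 9049/16960 ≈ 0.53355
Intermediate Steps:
b(o, A) = 0 (b(o, A) = -5*0/3 = -⅓*0 = 0)
(b(170, -167) + 18098)/(49194 - 15274) = (0 + 18098)/(49194 - 15274) = 18098/33920 = 18098*(1/33920) = 9049/16960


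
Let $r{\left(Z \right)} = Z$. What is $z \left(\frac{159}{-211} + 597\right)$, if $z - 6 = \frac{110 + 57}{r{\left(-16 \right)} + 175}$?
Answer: $\frac{47010256}{11183} \approx 4203.7$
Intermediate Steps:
$z = \frac{1121}{159}$ ($z = 6 + \frac{110 + 57}{-16 + 175} = 6 + \frac{167}{159} = \frac{1121}{159} \approx 7.0503$)
$z \left(\frac{159}{-211} + 597\right) = \frac{1121 \left(\frac{159}{-211} + 597\right)}{159} = \frac{1121 \left(159 \left(- \frac{1}{211}\right) + 597\right)}{159} = \frac{1121 \left(- \frac{159}{211} + 597\right)}{159} = \frac{1121}{159} \cdot \frac{125808}{211} = \frac{47010256}{11183}$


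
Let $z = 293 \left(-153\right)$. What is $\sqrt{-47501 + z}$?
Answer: $i \sqrt{92330} \approx 303.86 i$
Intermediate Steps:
$z = -44829$
$\sqrt{-47501 + z} = \sqrt{-47501 - 44829} = \sqrt{-92330} = i \sqrt{92330}$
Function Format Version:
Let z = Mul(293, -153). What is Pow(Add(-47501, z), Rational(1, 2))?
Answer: Mul(I, Pow(92330, Rational(1, 2))) ≈ Mul(303.86, I)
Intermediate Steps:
z = -44829
Pow(Add(-47501, z), Rational(1, 2)) = Pow(Add(-47501, -44829), Rational(1, 2)) = Pow(-92330, Rational(1, 2)) = Mul(I, Pow(92330, Rational(1, 2)))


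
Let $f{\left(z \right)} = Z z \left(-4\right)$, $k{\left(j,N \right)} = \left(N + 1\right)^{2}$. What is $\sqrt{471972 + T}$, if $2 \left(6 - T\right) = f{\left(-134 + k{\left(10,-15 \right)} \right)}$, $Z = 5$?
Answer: $\sqrt{472598} \approx 687.46$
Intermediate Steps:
$k{\left(j,N \right)} = \left(1 + N\right)^{2}$
$f{\left(z \right)} = - 20 z$ ($f{\left(z \right)} = 5 z \left(-4\right) = - 20 z$)
$T = 626$ ($T = 6 - \frac{\left(-20\right) \left(-134 + \left(1 - 15\right)^{2}\right)}{2} = 6 - \frac{\left(-20\right) \left(-134 + \left(-14\right)^{2}\right)}{2} = 6 - \frac{\left(-20\right) \left(-134 + 196\right)}{2} = 6 - \frac{\left(-20\right) 62}{2} = 6 - -620 = 6 + 620 = 626$)
$\sqrt{471972 + T} = \sqrt{471972 + 626} = \sqrt{472598}$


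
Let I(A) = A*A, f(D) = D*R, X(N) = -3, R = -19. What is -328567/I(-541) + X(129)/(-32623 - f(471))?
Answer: -7777617115/6928929994 ≈ -1.1225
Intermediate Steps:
f(D) = -19*D (f(D) = D*(-19) = -19*D)
I(A) = A**2
-328567/I(-541) + X(129)/(-32623 - f(471)) = -328567/((-541)**2) - 3/(-32623 - (-19)*471) = -328567/292681 - 3/(-32623 - 1*(-8949)) = -328567*1/292681 - 3/(-32623 + 8949) = -328567/292681 - 3/(-23674) = -328567/292681 - 3*(-1/23674) = -328567/292681 + 3/23674 = -7777617115/6928929994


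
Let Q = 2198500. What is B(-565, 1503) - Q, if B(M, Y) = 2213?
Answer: -2196287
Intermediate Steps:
B(-565, 1503) - Q = 2213 - 1*2198500 = 2213 - 2198500 = -2196287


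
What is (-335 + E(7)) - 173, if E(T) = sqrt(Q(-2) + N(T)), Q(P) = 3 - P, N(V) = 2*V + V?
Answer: -508 + sqrt(26) ≈ -502.90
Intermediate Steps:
N(V) = 3*V
E(T) = sqrt(5 + 3*T) (E(T) = sqrt((3 - 1*(-2)) + 3*T) = sqrt((3 + 2) + 3*T) = sqrt(5 + 3*T))
(-335 + E(7)) - 173 = (-335 + sqrt(5 + 3*7)) - 173 = (-335 + sqrt(5 + 21)) - 173 = (-335 + sqrt(26)) - 173 = -508 + sqrt(26)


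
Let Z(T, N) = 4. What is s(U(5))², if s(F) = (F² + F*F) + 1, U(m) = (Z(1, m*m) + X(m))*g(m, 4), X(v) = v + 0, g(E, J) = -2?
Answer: 421201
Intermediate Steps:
X(v) = v
U(m) = -8 - 2*m (U(m) = (4 + m)*(-2) = -8 - 2*m)
s(F) = 1 + 2*F² (s(F) = (F² + F²) + 1 = 2*F² + 1 = 1 + 2*F²)
s(U(5))² = (1 + 2*(-8 - 2*5)²)² = (1 + 2*(-8 - 10)²)² = (1 + 2*(-18)²)² = (1 + 2*324)² = (1 + 648)² = 649² = 421201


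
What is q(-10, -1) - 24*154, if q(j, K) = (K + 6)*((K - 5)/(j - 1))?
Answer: -40626/11 ≈ -3693.3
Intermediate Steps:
q(j, K) = (-5 + K)*(6 + K)/(-1 + j) (q(j, K) = (6 + K)*((-5 + K)/(-1 + j)) = (-5 + K)*(6 + K)/(-1 + j))
q(-10, -1) - 24*154 = (-30 - 1 + (-1)²)/(-1 - 10) - 24*154 = (-30 - 1 + 1)/(-11) - 3696 = -1/11*(-30) - 3696 = 30/11 - 3696 = -40626/11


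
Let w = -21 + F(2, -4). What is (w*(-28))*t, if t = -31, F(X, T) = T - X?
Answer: -23436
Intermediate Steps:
w = -27 (w = -21 + (-4 - 1*2) = -21 + (-4 - 2) = -21 - 6 = -27)
(w*(-28))*t = -27*(-28)*(-31) = 756*(-31) = -23436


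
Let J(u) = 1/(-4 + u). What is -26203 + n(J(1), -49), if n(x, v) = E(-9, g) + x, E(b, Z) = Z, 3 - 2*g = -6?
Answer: -157193/6 ≈ -26199.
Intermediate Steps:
g = 9/2 (g = 3/2 - 1/2*(-6) = 3/2 + 3 = 9/2 ≈ 4.5000)
n(x, v) = 9/2 + x
-26203 + n(J(1), -49) = -26203 + (9/2 + 1/(-4 + 1)) = -26203 + (9/2 + 1/(-3)) = -26203 + (9/2 - 1/3) = -26203 + 25/6 = -157193/6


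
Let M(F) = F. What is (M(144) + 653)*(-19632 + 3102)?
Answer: -13174410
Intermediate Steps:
(M(144) + 653)*(-19632 + 3102) = (144 + 653)*(-19632 + 3102) = 797*(-16530) = -13174410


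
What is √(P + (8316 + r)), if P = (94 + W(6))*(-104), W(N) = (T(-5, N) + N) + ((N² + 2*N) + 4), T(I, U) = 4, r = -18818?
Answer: I*√26726 ≈ 163.48*I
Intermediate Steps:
W(N) = 8 + N² + 3*N (W(N) = (4 + N) + ((N² + 2*N) + 4) = (4 + N) + (4 + N² + 2*N) = 8 + N² + 3*N)
P = -16224 (P = (94 + (8 + 6² + 3*6))*(-104) = (94 + (8 + 36 + 18))*(-104) = (94 + 62)*(-104) = 156*(-104) = -16224)
√(P + (8316 + r)) = √(-16224 + (8316 - 18818)) = √(-16224 - 10502) = √(-26726) = I*√26726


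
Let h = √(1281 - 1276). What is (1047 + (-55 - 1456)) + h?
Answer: -464 + √5 ≈ -461.76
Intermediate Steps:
h = √5 ≈ 2.2361
(1047 + (-55 - 1456)) + h = (1047 + (-55 - 1456)) + √5 = (1047 - 1511) + √5 = -464 + √5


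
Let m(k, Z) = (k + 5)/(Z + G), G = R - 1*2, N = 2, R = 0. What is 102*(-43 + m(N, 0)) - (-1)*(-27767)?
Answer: -32510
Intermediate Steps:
G = -2 (G = 0 - 1*2 = 0 - 2 = -2)
m(k, Z) = (5 + k)/(-2 + Z) (m(k, Z) = (k + 5)/(Z - 2) = (5 + k)/(-2 + Z))
102*(-43 + m(N, 0)) - (-1)*(-27767) = 102*(-43 + (5 + 2)/(-2 + 0)) - (-1)*(-27767) = 102*(-43 + 7/(-2)) - 1*27767 = 102*(-43 - ½*7) - 27767 = 102*(-43 - 7/2) - 27767 = 102*(-93/2) - 27767 = -4743 - 27767 = -32510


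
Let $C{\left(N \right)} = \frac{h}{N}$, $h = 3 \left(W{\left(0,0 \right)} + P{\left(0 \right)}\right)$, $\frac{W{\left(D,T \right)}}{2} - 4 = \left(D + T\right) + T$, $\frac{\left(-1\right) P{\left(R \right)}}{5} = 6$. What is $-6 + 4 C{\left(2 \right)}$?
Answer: $-138$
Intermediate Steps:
$P{\left(R \right)} = -30$ ($P{\left(R \right)} = \left(-5\right) 6 = -30$)
$W{\left(D,T \right)} = 8 + 2 D + 4 T$ ($W{\left(D,T \right)} = 8 + 2 \left(\left(D + T\right) + T\right) = 8 + 2 \left(D + 2 T\right) = 8 + \left(2 D + 4 T\right) = 8 + 2 D + 4 T$)
$h = -66$ ($h = 3 \left(\left(8 + 2 \cdot 0 + 4 \cdot 0\right) - 30\right) = 3 \left(\left(8 + 0 + 0\right) - 30\right) = 3 \left(8 - 30\right) = 3 \left(-22\right) = -66$)
$C{\left(N \right)} = - \frac{66}{N}$
$-6 + 4 C{\left(2 \right)} = -6 + 4 \left(- \frac{66}{2}\right) = -6 + 4 \left(\left(-66\right) \frac{1}{2}\right) = -6 + 4 \left(-33\right) = -6 - 132 = -138$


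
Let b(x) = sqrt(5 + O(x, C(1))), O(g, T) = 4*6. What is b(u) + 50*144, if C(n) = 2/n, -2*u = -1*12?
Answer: 7200 + sqrt(29) ≈ 7205.4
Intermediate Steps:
u = 6 (u = -(-1)*12/2 = -1/2*(-12) = 6)
O(g, T) = 24
b(x) = sqrt(29) (b(x) = sqrt(5 + 24) = sqrt(29))
b(u) + 50*144 = sqrt(29) + 50*144 = sqrt(29) + 7200 = 7200 + sqrt(29)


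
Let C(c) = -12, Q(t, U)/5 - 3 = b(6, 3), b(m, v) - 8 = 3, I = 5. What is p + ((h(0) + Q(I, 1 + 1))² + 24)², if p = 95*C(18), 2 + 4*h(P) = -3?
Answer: 5777076241/256 ≈ 2.2567e+7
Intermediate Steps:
b(m, v) = 11 (b(m, v) = 8 + 3 = 11)
h(P) = -5/4 (h(P) = -½ + (¼)*(-3) = -½ - ¾ = -5/4)
Q(t, U) = 70 (Q(t, U) = 15 + 5*11 = 15 + 55 = 70)
p = -1140 (p = 95*(-12) = -1140)
p + ((h(0) + Q(I, 1 + 1))² + 24)² = -1140 + ((-5/4 + 70)² + 24)² = -1140 + ((275/4)² + 24)² = -1140 + (75625/16 + 24)² = -1140 + (76009/16)² = -1140 + 5777368081/256 = 5777076241/256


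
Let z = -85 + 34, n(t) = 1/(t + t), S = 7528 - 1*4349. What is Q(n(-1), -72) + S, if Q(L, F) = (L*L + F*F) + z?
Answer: 33249/4 ≈ 8312.3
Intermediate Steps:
S = 3179 (S = 7528 - 4349 = 3179)
n(t) = 1/(2*t)
z = -51
Q(L, F) = -51 + F² + L² (Q(L, F) = (L*L + F*F) - 51 = (L² + F²) - 51 = (F² + L²) - 51 = -51 + F² + L²)
Q(n(-1), -72) + S = (-51 + (-72)² + ((½)/(-1))²) + 3179 = (-51 + 5184 + ((½)*(-1))²) + 3179 = (-51 + 5184 + (-½)²) + 3179 = (-51 + 5184 + ¼) + 3179 = 20533/4 + 3179 = 33249/4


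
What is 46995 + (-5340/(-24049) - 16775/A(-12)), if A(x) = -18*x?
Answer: 243717206545/5194584 ≈ 46918.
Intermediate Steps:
46995 + (-5340/(-24049) - 16775/A(-12)) = 46995 + (-5340/(-24049) - 16775/((-18*(-12)))) = 46995 + (-5340*(-1/24049) - 16775/216) = 46995 + (5340/24049 - 16775*1/216) = 46995 + (5340/24049 - 16775/216) = 46995 - 402268535/5194584 = 243717206545/5194584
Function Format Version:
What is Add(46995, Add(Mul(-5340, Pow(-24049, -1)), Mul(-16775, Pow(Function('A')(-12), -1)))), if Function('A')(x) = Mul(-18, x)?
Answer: Rational(243717206545, 5194584) ≈ 46918.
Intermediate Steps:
Add(46995, Add(Mul(-5340, Pow(-24049, -1)), Mul(-16775, Pow(Function('A')(-12), -1)))) = Add(46995, Add(Mul(-5340, Pow(-24049, -1)), Mul(-16775, Pow(Mul(-18, -12), -1)))) = Add(46995, Add(Mul(-5340, Rational(-1, 24049)), Mul(-16775, Pow(216, -1)))) = Add(46995, Add(Rational(5340, 24049), Mul(-16775, Rational(1, 216)))) = Add(46995, Add(Rational(5340, 24049), Rational(-16775, 216))) = Add(46995, Rational(-402268535, 5194584)) = Rational(243717206545, 5194584)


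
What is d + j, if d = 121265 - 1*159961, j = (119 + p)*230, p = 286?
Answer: 54454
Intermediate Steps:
j = 93150 (j = (119 + 286)*230 = 405*230 = 93150)
d = -38696 (d = 121265 - 159961 = -38696)
d + j = -38696 + 93150 = 54454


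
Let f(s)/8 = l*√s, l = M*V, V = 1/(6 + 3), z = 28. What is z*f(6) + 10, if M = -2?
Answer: 10 - 448*√6/9 ≈ -111.93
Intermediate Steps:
V = ⅑ (V = 1/9 = ⅑ ≈ 0.11111)
l = -2/9 (l = -2*⅑ = -2/9 ≈ -0.22222)
f(s) = -16*√s/9 (f(s) = 8*(-2*√s/9) = -16*√s/9)
z*f(6) + 10 = 28*(-16*√6/9) + 10 = -448*√6/9 + 10 = 10 - 448*√6/9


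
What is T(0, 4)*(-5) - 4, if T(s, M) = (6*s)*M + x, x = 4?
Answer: -24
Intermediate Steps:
T(s, M) = 4 + 6*M*s (T(s, M) = (6*s)*M + 4 = 6*M*s + 4 = 4 + 6*M*s)
T(0, 4)*(-5) - 4 = (4 + 6*4*0)*(-5) - 4 = (4 + 0)*(-5) - 4 = 4*(-5) - 4 = -20 - 4 = -24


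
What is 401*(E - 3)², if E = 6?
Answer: 3609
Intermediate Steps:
401*(E - 3)² = 401*(6 - 3)² = 401*3² = 401*9 = 3609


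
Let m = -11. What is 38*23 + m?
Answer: 863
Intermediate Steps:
38*23 + m = 38*23 - 11 = 874 - 11 = 863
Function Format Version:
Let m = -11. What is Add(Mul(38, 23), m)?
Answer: 863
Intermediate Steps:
Add(Mul(38, 23), m) = Add(Mul(38, 23), -11) = Add(874, -11) = 863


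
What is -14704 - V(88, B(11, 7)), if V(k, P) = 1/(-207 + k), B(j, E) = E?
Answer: -1749775/119 ≈ -14704.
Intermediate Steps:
-14704 - V(88, B(11, 7)) = -14704 - 1/(-207 + 88) = -14704 - 1/(-119) = -14704 - 1*(-1/119) = -14704 + 1/119 = -1749775/119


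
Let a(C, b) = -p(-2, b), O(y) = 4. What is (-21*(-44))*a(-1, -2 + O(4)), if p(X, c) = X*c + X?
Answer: 5544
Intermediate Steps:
p(X, c) = X + X*c
a(C, b) = 2 + 2*b (a(C, b) = -(-2)*(1 + b) = -(-2 - 2*b) = 2 + 2*b)
(-21*(-44))*a(-1, -2 + O(4)) = (-21*(-44))*(2 + 2*(-2 + 4)) = 924*(2 + 2*2) = 924*(2 + 4) = 924*6 = 5544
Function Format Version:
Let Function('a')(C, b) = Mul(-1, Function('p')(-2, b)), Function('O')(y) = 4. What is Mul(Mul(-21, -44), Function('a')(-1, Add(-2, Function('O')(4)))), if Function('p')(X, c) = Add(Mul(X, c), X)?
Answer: 5544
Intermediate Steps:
Function('p')(X, c) = Add(X, Mul(X, c))
Function('a')(C, b) = Add(2, Mul(2, b)) (Function('a')(C, b) = Mul(-1, Mul(-2, Add(1, b))) = Mul(-1, Add(-2, Mul(-2, b))) = Add(2, Mul(2, b)))
Mul(Mul(-21, -44), Function('a')(-1, Add(-2, Function('O')(4)))) = Mul(Mul(-21, -44), Add(2, Mul(2, Add(-2, 4)))) = Mul(924, Add(2, Mul(2, 2))) = Mul(924, Add(2, 4)) = Mul(924, 6) = 5544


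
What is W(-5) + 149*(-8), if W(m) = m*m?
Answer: -1167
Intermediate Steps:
W(m) = m**2
W(-5) + 149*(-8) = (-5)**2 + 149*(-8) = 25 - 1192 = -1167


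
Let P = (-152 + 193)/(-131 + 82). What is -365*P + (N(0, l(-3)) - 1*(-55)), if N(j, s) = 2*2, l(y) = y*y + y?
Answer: 17856/49 ≈ 364.41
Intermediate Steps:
l(y) = y + y² (l(y) = y² + y = y + y²)
N(j, s) = 4
P = -41/49 (P = 41/(-49) = 41*(-1/49) = -41/49 ≈ -0.83673)
-365*P + (N(0, l(-3)) - 1*(-55)) = -365*(-41/49) + (4 - 1*(-55)) = 14965/49 + (4 + 55) = 14965/49 + 59 = 17856/49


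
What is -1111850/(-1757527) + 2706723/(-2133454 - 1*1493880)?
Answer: -724087446121/6375137443018 ≈ -0.11358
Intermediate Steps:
-1111850/(-1757527) + 2706723/(-2133454 - 1*1493880) = -1111850*(-1/1757527) + 2706723/(-2133454 - 1493880) = 1111850/1757527 + 2706723/(-3627334) = 1111850/1757527 + 2706723*(-1/3627334) = 1111850/1757527 - 2706723/3627334 = -724087446121/6375137443018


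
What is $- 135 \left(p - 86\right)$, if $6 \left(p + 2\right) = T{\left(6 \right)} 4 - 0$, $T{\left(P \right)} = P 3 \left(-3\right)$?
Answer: $16740$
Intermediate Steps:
$T{\left(P \right)} = - 9 P$ ($T{\left(P \right)} = 3 P \left(-3\right) = - 9 P$)
$p = -38$ ($p = -2 + \frac{\left(-9\right) 6 \cdot 4 - 0}{6} = -2 + \frac{\left(-54\right) 4 + 0}{6} = -2 + \frac{-216 + 0}{6} = -2 + \frac{1}{6} \left(-216\right) = -2 - 36 = -38$)
$- 135 \left(p - 86\right) = - 135 \left(-38 - 86\right) = \left(-135\right) \left(-124\right) = 16740$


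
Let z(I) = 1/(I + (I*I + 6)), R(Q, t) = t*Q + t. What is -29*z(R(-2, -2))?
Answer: -29/12 ≈ -2.4167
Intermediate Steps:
R(Q, t) = t + Q*t (R(Q, t) = Q*t + t = t + Q*t)
z(I) = 1/(6 + I + I²) (z(I) = 1/(I + (I² + 6)) = 1/(I + (6 + I²)) = 1/(6 + I + I²))
-29*z(R(-2, -2)) = -29/(6 - 2*(1 - 2) + (-2*(1 - 2))²) = -29/(6 - 2*(-1) + (-2*(-1))²) = -29/(6 + 2 + 2²) = -29/(6 + 2 + 4) = -29/12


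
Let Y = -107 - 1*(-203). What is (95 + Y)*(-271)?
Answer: -51761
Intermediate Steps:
Y = 96 (Y = -107 + 203 = 96)
(95 + Y)*(-271) = (95 + 96)*(-271) = 191*(-271) = -51761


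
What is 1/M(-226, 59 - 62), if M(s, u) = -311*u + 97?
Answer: 1/1030 ≈ 0.00097087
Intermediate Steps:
M(s, u) = 97 - 311*u
1/M(-226, 59 - 62) = 1/(97 - 311*(59 - 62)) = 1/(97 - 311*(-3)) = 1/(97 + 933) = 1/1030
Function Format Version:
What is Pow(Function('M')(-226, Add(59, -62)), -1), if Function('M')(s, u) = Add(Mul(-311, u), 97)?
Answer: Rational(1, 1030) ≈ 0.00097087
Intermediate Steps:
Function('M')(s, u) = Add(97, Mul(-311, u))
Pow(Function('M')(-226, Add(59, -62)), -1) = Pow(Add(97, Mul(-311, Add(59, -62))), -1) = Pow(Add(97, Mul(-311, -3)), -1) = Pow(Add(97, 933), -1) = Pow(1030, -1) = Rational(1, 1030)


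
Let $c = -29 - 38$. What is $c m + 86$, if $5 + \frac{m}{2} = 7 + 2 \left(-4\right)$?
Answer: $890$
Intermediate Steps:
$c = -67$
$m = -12$ ($m = -10 + 2 \left(7 + 2 \left(-4\right)\right) = -10 + 2 \left(7 - 8\right) = -10 + 2 \left(-1\right) = -10 - 2 = -12$)
$c m + 86 = \left(-67\right) \left(-12\right) + 86 = 804 + 86 = 890$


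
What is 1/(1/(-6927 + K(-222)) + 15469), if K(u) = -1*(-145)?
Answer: 6782/104910757 ≈ 6.4645e-5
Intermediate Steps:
K(u) = 145
1/(1/(-6927 + K(-222)) + 15469) = 1/(1/(-6927 + 145) + 15469) = 1/(1/(-6782) + 15469) = 1/(-1/6782 + 15469) = 1/(104910757/6782) = 6782/104910757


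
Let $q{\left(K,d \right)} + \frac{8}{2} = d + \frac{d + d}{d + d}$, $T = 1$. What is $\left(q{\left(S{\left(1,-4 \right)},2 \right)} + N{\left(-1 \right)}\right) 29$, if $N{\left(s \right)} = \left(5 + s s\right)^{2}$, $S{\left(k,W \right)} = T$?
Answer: $1015$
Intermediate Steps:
$S{\left(k,W \right)} = 1$
$N{\left(s \right)} = \left(5 + s^{2}\right)^{2}$
$q{\left(K,d \right)} = -3 + d$ ($q{\left(K,d \right)} = -4 + \left(d + \frac{d + d}{d + d}\right) = -4 + \left(d + \frac{2 d}{2 d}\right) = -4 + \left(d + 2 d \frac{1}{2 d}\right) = -4 + \left(d + 1\right) = -4 + \left(1 + d\right) = -3 + d$)
$\left(q{\left(S{\left(1,-4 \right)},2 \right)} + N{\left(-1 \right)}\right) 29 = \left(\left(-3 + 2\right) + \left(5 + \left(-1\right)^{2}\right)^{2}\right) 29 = \left(-1 + \left(5 + 1\right)^{2}\right) 29 = \left(-1 + 6^{2}\right) 29 = \left(-1 + 36\right) 29 = 35 \cdot 29 = 1015$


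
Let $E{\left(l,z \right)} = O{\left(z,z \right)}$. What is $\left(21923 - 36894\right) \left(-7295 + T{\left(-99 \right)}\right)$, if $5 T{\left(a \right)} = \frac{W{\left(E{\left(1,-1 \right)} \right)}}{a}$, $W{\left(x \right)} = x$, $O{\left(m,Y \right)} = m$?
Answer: $\frac{4914603664}{45} \approx 1.0921 \cdot 10^{8}$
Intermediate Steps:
$E{\left(l,z \right)} = z$
$T{\left(a \right)} = - \frac{1}{5 a}$ ($T{\left(a \right)} = \frac{\left(-1\right) \frac{1}{a}}{5} = - \frac{1}{5 a}$)
$\left(21923 - 36894\right) \left(-7295 + T{\left(-99 \right)}\right) = \left(21923 - 36894\right) \left(-7295 - \frac{1}{5 \left(-99\right)}\right) = - 14971 \left(-7295 - - \frac{1}{495}\right) = - 14971 \left(-7295 + \frac{1}{495}\right) = \left(-14971\right) \left(- \frac{3611024}{495}\right) = \frac{4914603664}{45}$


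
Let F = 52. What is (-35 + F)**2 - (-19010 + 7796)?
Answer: 11503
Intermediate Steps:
(-35 + F)**2 - (-19010 + 7796) = (-35 + 52)**2 - (-19010 + 7796) = 17**2 - 1*(-11214) = 289 + 11214 = 11503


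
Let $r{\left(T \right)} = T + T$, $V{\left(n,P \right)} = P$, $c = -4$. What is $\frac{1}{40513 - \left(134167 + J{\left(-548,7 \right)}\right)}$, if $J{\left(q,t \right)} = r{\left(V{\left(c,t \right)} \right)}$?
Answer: $- \frac{1}{93668} \approx -1.0676 \cdot 10^{-5}$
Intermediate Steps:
$r{\left(T \right)} = 2 T$
$J{\left(q,t \right)} = 2 t$
$\frac{1}{40513 - \left(134167 + J{\left(-548,7 \right)}\right)} = \frac{1}{40513 - \left(134167 + 2 \cdot 7\right)} = \frac{1}{40513 - 134181} = \frac{1}{-93668} = - \frac{1}{93668}$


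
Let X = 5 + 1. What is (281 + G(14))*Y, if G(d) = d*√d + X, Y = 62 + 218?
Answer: 80360 + 3920*√14 ≈ 95027.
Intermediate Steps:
Y = 280
X = 6
G(d) = 6 + d^(3/2) (G(d) = d*√d + 6 = d^(3/2) + 6 = 6 + d^(3/2))
(281 + G(14))*Y = (281 + (6 + 14^(3/2)))*280 = (281 + (6 + 14*√14))*280 = (287 + 14*√14)*280 = 80360 + 3920*√14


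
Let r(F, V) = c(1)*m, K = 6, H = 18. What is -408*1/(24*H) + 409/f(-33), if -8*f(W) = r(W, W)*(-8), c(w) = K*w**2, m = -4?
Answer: -1295/72 ≈ -17.986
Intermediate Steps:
c(w) = 6*w**2
r(F, V) = -24 (r(F, V) = (6*1**2)*(-4) = (6*1)*(-4) = 6*(-4) = -24)
f(W) = -24 (f(W) = -(-3)*(-8) = -1/8*192 = -24)
-408*1/(24*H) + 409/f(-33) = -408/(18*24) + 409/(-24) = -408/432 + 409*(-1/24) = -408*1/432 - 409/24 = -17/18 - 409/24 = -1295/72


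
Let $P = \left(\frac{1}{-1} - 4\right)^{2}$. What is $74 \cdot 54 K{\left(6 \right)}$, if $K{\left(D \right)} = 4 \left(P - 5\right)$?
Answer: $319680$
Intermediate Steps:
$P = 25$ ($P = \left(-1 - 4\right)^{2} = \left(-5\right)^{2} = 25$)
$K{\left(D \right)} = 80$ ($K{\left(D \right)} = 4 \left(25 - 5\right) = 4 \cdot 20 = 80$)
$74 \cdot 54 K{\left(6 \right)} = 74 \cdot 54 \cdot 80 = 3996 \cdot 80 = 319680$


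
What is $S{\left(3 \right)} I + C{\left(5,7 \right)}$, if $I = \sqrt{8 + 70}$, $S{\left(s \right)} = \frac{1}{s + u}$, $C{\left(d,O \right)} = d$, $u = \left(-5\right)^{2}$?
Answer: $5 + \frac{\sqrt{78}}{28} \approx 5.3154$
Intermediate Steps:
$u = 25$
$S{\left(s \right)} = \frac{1}{25 + s}$ ($S{\left(s \right)} = \frac{1}{s + 25} = \frac{1}{25 + s}$)
$I = \sqrt{78} \approx 8.8318$
$S{\left(3 \right)} I + C{\left(5,7 \right)} = \frac{\sqrt{78}}{25 + 3} + 5 = \frac{\sqrt{78}}{28} + 5 = 5 + \frac{\sqrt{78}}{28}$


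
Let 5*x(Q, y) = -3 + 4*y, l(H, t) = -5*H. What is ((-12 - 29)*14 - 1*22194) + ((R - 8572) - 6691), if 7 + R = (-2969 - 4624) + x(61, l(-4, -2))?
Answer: -228078/5 ≈ -45616.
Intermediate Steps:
x(Q, y) = -⅗ + 4*y/5 (x(Q, y) = (-3 + 4*y)/5 = -⅗ + 4*y/5)
R = -37923/5 (R = -7 + ((-2969 - 4624) + (-⅗ + 4*(-5*(-4))/5)) = -7 + (-7593 + (-⅗ + (⅘)*20)) = -7 + (-7593 + (-⅗ + 16)) = -7 + (-7593 + 77/5) = -7 - 37888/5 = -37923/5 ≈ -7584.6)
((-12 - 29)*14 - 1*22194) + ((R - 8572) - 6691) = ((-12 - 29)*14 - 1*22194) + ((-37923/5 - 8572) - 6691) = (-41*14 - 22194) + (-80783/5 - 6691) = (-574 - 22194) - 114238/5 = -22768 - 114238/5 = -228078/5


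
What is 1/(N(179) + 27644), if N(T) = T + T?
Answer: 1/28002 ≈ 3.5712e-5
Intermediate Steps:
N(T) = 2*T
1/(N(179) + 27644) = 1/(2*179 + 27644) = 1/(358 + 27644) = 1/28002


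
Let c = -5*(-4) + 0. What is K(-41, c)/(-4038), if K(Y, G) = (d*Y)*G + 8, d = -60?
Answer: -24604/2019 ≈ -12.186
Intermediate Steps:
c = 20 (c = 20 + 0 = 20)
K(Y, G) = 8 - 60*G*Y (K(Y, G) = (-60*Y)*G + 8 = -60*G*Y + 8 = 8 - 60*G*Y)
K(-41, c)/(-4038) = (8 - 60*20*(-41))/(-4038) = (8 + 49200)*(-1/4038) = 49208*(-1/4038) = -24604/2019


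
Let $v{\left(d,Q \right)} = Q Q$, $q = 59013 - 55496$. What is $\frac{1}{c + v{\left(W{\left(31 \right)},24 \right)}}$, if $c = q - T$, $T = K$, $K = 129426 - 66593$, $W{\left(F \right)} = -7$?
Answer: $- \frac{1}{58740} \approx -1.7024 \cdot 10^{-5}$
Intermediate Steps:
$K = 62833$
$T = 62833$
$q = 3517$ ($q = 59013 - 55496 = 3517$)
$c = -59316$ ($c = 3517 - 62833 = -59316$)
$v{\left(d,Q \right)} = Q^{2}$
$\frac{1}{c + v{\left(W{\left(31 \right)},24 \right)}} = \frac{1}{-59316 + 24^{2}} = \frac{1}{-59316 + 576} = \frac{1}{-58740} = - \frac{1}{58740}$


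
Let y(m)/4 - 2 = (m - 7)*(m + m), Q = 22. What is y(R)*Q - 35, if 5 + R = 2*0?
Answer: 10701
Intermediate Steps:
R = -5 (R = -5 + 2*0 = -5 + 0 = -5)
y(m) = 8 + 8*m*(-7 + m) (y(m) = 8 + 4*((m - 7)*(m + m)) = 8 + 4*((-7 + m)*(2*m)) = 8 + 4*(2*m*(-7 + m)) = 8 + 8*m*(-7 + m))
y(R)*Q - 35 = (8 - 56*(-5) + 8*(-5)²)*22 - 35 = (8 + 280 + 8*25)*22 - 35 = (8 + 280 + 200)*22 - 35 = 488*22 - 35 = 10736 - 35 = 10701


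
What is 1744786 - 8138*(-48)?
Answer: 2135410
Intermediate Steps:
1744786 - 8138*(-48) = 1744786 + 390624 = 2135410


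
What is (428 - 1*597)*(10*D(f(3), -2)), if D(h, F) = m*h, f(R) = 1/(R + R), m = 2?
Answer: -1690/3 ≈ -563.33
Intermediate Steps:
f(R) = 1/(2*R)
D(h, F) = 2*h
(428 - 1*597)*(10*D(f(3), -2)) = (428 - 1*597)*(10*(2*((1/2)/3))) = (428 - 597)*(10*(2*((1/2)*(1/3)))) = -1690*2*(1/6) = -1690/3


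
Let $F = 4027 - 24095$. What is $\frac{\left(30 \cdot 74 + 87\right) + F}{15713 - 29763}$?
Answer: $\frac{17761}{14050} \approx 1.2641$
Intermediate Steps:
$F = -20068$ ($F = 4027 - 24095 = -20068$)
$\frac{\left(30 \cdot 74 + 87\right) + F}{15713 - 29763} = \frac{\left(30 \cdot 74 + 87\right) - 20068}{15713 - 29763} = \frac{\left(2220 + 87\right) - 20068}{-14050} = \left(2307 - 20068\right) \left(- \frac{1}{14050}\right) = \left(-17761\right) \left(- \frac{1}{14050}\right) = \frac{17761}{14050}$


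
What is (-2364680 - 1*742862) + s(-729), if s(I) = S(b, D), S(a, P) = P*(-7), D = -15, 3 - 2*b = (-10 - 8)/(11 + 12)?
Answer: -3107437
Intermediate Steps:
b = 87/46 (b = 3/2 - (-10 - 8)/(2*(11 + 12)) = 3/2 - (-9)/23 = 3/2 - ½*(-18/23) = 3/2 + 9/23 = 87/46 ≈ 1.8913)
S(a, P) = -7*P
s(I) = 105 (s(I) = -7*(-15) = 105)
(-2364680 - 1*742862) + s(-729) = (-2364680 - 1*742862) + 105 = (-2364680 - 742862) + 105 = -3107542 + 105 = -3107437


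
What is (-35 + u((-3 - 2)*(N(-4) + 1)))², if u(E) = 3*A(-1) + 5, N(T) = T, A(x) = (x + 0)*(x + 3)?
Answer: 1296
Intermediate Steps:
A(x) = x*(3 + x)
u(E) = -1 (u(E) = 3*(-(3 - 1)) + 5 = 3*(-1*2) + 5 = 3*(-2) + 5 = -6 + 5 = -1)
(-35 + u((-3 - 2)*(N(-4) + 1)))² = (-35 - 1)² = (-36)² = 1296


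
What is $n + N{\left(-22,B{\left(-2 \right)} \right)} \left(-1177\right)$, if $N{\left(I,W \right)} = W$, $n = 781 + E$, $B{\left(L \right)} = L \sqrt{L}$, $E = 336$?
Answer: $1117 + 2354 i \sqrt{2} \approx 1117.0 + 3329.1 i$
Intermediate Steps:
$B{\left(L \right)} = L^{\frac{3}{2}}$
$n = 1117$ ($n = 781 + 336 = 1117$)
$n + N{\left(-22,B{\left(-2 \right)} \right)} \left(-1177\right) = 1117 + \left(-2\right)^{\frac{3}{2}} \left(-1177\right) = 1117 + - 2 i \sqrt{2} \left(-1177\right) = 1117 + 2354 i \sqrt{2}$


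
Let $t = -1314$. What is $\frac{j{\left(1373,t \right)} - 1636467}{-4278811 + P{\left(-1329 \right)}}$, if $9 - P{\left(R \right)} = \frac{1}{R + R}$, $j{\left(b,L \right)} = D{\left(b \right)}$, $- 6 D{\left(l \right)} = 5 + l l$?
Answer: $\frac{178787712}{392174335} \approx 0.45589$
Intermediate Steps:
$D{\left(l \right)} = - \frac{5}{6} - \frac{l^{2}}{6}$ ($D{\left(l \right)} = - \frac{5 + l l}{6} = - \frac{5 + l^{2}}{6} = - \frac{5}{6} - \frac{l^{2}}{6}$)
$j{\left(b,L \right)} = - \frac{5}{6} - \frac{b^{2}}{6}$
$P{\left(R \right)} = 9 - \frac{1}{2 R}$ ($P{\left(R \right)} = 9 - \frac{1}{R + R} = 9 - \frac{1}{2 R}$)
$\frac{j{\left(1373,t \right)} - 1636467}{-4278811 + P{\left(-1329 \right)}} = \frac{\left(- \frac{5}{6} - \frac{1373^{2}}{6}\right) - 1636467}{-4278811 + \left(9 - \frac{1}{2 \left(-1329\right)}\right)} = \frac{\left(- \frac{5}{6} - \frac{1885129}{6}\right) - 1636467}{-4278811 + \left(9 - - \frac{1}{2658}\right)} = \frac{\left(- \frac{5}{6} - \frac{1885129}{6}\right) - 1636467}{-4278811 + \left(9 + \frac{1}{2658}\right)} = \frac{-314189 - 1636467}{-4278811 + \frac{23923}{2658}} = - \frac{1950656}{- \frac{11373055715}{2658}} = \left(-1950656\right) \left(- \frac{2658}{11373055715}\right) = \frac{178787712}{392174335}$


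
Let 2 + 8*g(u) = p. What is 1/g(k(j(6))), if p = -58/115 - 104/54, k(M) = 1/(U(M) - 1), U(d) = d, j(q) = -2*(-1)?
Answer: -6210/3439 ≈ -1.8058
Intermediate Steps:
j(q) = 2
k(M) = 1/(-1 + M) (k(M) = 1/(M - 1) = 1/(-1 + M))
p = -7546/3105 (p = -58*1/115 - 104*1/54 = -58/115 - 52/27 = -7546/3105 ≈ -2.4303)
g(u) = -3439/6210 (g(u) = -1/4 + (1/8)*(-7546/3105) = -1/4 - 3773/12420 = -3439/6210)
1/g(k(j(6))) = 1/(-3439/6210) = -6210/3439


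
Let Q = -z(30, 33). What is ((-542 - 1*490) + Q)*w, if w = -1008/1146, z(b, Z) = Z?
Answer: 178920/191 ≈ 936.75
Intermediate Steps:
w = -168/191 (w = -1008*1/1146 = -168/191 ≈ -0.87958)
Q = -33 (Q = -1*33 = -33)
((-542 - 1*490) + Q)*w = ((-542 - 1*490) - 33)*(-168/191) = ((-542 - 490) - 33)*(-168/191) = (-1032 - 33)*(-168/191) = -1065*(-168/191) = 178920/191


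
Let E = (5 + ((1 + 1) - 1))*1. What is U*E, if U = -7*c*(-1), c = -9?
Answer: -378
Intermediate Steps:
U = -63 (U = -7*(-9)*(-1) = 63*(-1) = -63)
E = 6 (E = (5 + (2 - 1))*1 = (5 + 1)*1 = 6*1 = 6)
U*E = -63*6 = -378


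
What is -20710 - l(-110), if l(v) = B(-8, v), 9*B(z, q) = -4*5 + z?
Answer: -186362/9 ≈ -20707.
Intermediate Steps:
B(z, q) = -20/9 + z/9 (B(z, q) = (-4*5 + z)/9 = (-20 + z)/9 = -20/9 + z/9)
l(v) = -28/9 (l(v) = -20/9 + (1/9)*(-8) = -20/9 - 8/9 = -28/9)
-20710 - l(-110) = -20710 - 1*(-28/9) = -20710 + 28/9 = -186362/9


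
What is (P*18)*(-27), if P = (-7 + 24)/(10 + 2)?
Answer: -1377/2 ≈ -688.50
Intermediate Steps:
P = 17/12 ≈ 1.4167
(P*18)*(-27) = ((17/12)*18)*(-27) = (51/2)*(-27) = -1377/2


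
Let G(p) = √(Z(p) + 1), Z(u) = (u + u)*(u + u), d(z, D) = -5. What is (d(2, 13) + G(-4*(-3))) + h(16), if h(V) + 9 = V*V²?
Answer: 4082 + √577 ≈ 4106.0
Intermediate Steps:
Z(u) = 4*u² (Z(u) = (2*u)*(2*u) = 4*u²)
h(V) = -9 + V³ (h(V) = -9 + V*V² = -9 + V³)
G(p) = √(1 + 4*p²) (G(p) = √(4*p² + 1) = √(1 + 4*p²))
(d(2, 13) + G(-4*(-3))) + h(16) = (-5 + √(1 + 4*(-4*(-3))²)) + (-9 + 16³) = (-5 + √(1 + 4*12²)) + (-9 + 4096) = (-5 + √(1 + 4*144)) + 4087 = (-5 + √(1 + 576)) + 4087 = (-5 + √577) + 4087 = 4082 + √577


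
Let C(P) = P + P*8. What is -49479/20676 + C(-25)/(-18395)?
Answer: -60367607/25355668 ≈ -2.3808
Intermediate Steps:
C(P) = 9*P (C(P) = P + 8*P = 9*P)
-49479/20676 + C(-25)/(-18395) = -49479/20676 + (9*(-25))/(-18395) = -49479*1/20676 - 225*(-1/18395) = -16493/6892 + 45/3679 = -60367607/25355668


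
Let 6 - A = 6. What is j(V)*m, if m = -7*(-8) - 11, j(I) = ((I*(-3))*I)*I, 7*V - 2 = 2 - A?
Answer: -8640/343 ≈ -25.190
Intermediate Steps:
A = 0 (A = 6 - 1*6 = 6 - 6 = 0)
V = 4/7 (V = 2/7 + (2 - 1*0)/7 = 2/7 + (2 + 0)/7 = 2/7 + (⅐)*2 = 2/7 + 2/7 = 4/7 ≈ 0.57143)
j(I) = -3*I³ (j(I) = ((-3*I)*I)*I = (-3*I²)*I = -3*I³)
m = 45 (m = 56 - 11 = 45)
j(V)*m = -3*(4/7)³*45 = -3*64/343*45 = -192/343*45 = -8640/343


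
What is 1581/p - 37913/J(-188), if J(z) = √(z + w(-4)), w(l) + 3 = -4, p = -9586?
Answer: -1581/9586 + 37913*I*√195/195 ≈ -0.16493 + 2715.0*I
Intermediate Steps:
w(l) = -7 (w(l) = -3 - 4 = -7)
J(z) = √(-7 + z) (J(z) = √(z - 7) = √(-7 + z))
1581/p - 37913/J(-188) = 1581/(-9586) - 37913/√(-7 - 188) = 1581*(-1/9586) - 37913*(-I*√195/195) = -1581/9586 - 37913*(-I*√195/195) = -1581/9586 - (-37913)*I*√195/195 = -1581/9586 + 37913*I*√195/195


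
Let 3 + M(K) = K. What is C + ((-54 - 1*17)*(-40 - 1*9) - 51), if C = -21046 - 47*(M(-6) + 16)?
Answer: -17947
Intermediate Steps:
M(K) = -3 + K
C = -21375 (C = -21046 - 47*((-3 - 6) + 16) = -21046 - 47*(-9 + 16) = -21046 - 47*7 = -21046 - 1*329 = -21046 - 329 = -21375)
C + ((-54 - 1*17)*(-40 - 1*9) - 51) = -21375 + ((-54 - 1*17)*(-40 - 1*9) - 51) = -21375 + ((-54 - 17)*(-40 - 9) - 51) = -21375 + (-71*(-49) - 51) = -21375 + (3479 - 51) = -21375 + 3428 = -17947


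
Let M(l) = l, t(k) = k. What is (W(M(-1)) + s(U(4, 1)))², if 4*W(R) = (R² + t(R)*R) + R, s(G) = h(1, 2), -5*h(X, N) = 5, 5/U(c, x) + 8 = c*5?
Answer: 9/16 ≈ 0.56250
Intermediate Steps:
U(c, x) = 5/(-8 + 5*c) (U(c, x) = 5/(-8 + c*5) = 5/(-8 + 5*c))
h(X, N) = -1 (h(X, N) = -⅕*5 = -1)
s(G) = -1
W(R) = R²/2 + R/4 (W(R) = ((R² + R*R) + R)/4 = ((R² + R²) + R)/4 = (2*R² + R)/4 = (R + 2*R²)/4 = R²/2 + R/4)
(W(M(-1)) + s(U(4, 1)))² = ((¼)*(-1)*(1 + 2*(-1)) - 1)² = ((¼)*(-1)*(1 - 2) - 1)² = ((¼)*(-1)*(-1) - 1)² = (¼ - 1)² = (-¾)² = 9/16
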